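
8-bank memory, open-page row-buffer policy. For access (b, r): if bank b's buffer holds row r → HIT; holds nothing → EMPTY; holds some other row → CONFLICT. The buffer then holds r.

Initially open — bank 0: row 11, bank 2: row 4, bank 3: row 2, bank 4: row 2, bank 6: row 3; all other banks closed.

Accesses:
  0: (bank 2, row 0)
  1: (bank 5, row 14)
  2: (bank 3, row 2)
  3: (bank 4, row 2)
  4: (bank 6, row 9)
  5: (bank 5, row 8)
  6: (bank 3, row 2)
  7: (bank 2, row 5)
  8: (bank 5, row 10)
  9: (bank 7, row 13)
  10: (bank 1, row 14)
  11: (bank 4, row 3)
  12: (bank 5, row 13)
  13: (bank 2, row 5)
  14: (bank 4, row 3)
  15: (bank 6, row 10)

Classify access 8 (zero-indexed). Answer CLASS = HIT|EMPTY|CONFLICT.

step 0: bank2 4->0 [CONFLICT]
step 1: bank5 None->14 [EMPTY]
step 2: bank3 2->2 [HIT]
step 3: bank4 2->2 [HIT]
step 4: bank6 3->9 [CONFLICT]
step 5: bank5 14->8 [CONFLICT]
step 6: bank3 2->2 [HIT]
step 7: bank2 0->5 [CONFLICT]
step 8: bank5 8->10 [CONFLICT]
step 9: bank7 None->13 [EMPTY]
step 10: bank1 None->14 [EMPTY]
step 11: bank4 2->3 [CONFLICT]
step 12: bank5 10->13 [CONFLICT]
step 13: bank2 5->5 [HIT]
step 14: bank4 3->3 [HIT]
step 15: bank6 9->10 [CONFLICT]

CLASS = CONFLICT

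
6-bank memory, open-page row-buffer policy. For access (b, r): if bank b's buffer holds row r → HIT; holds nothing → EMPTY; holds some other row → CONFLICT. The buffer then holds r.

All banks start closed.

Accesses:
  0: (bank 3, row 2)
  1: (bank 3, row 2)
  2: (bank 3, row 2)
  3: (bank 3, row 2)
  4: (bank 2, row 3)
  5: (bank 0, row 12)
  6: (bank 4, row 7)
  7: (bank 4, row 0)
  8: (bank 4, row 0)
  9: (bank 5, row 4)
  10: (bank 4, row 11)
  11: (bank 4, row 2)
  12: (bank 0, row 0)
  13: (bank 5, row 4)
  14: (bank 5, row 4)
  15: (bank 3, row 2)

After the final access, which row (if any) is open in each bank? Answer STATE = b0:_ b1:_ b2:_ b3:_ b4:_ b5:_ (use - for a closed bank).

STATE = b0:0 b1:- b2:3 b3:2 b4:2 b5:4

0: bank 3 row 2 — prev None → EMPTY
1: bank 3 row 2 — prev 2 → HIT
2: bank 3 row 2 — prev 2 → HIT
3: bank 3 row 2 — prev 2 → HIT
4: bank 2 row 3 — prev None → EMPTY
5: bank 0 row 12 — prev None → EMPTY
6: bank 4 row 7 — prev None → EMPTY
7: bank 4 row 0 — prev 7 → CONFLICT
8: bank 4 row 0 — prev 0 → HIT
9: bank 5 row 4 — prev None → EMPTY
10: bank 4 row 11 — prev 0 → CONFLICT
11: bank 4 row 2 — prev 11 → CONFLICT
12: bank 0 row 0 — prev 12 → CONFLICT
13: bank 5 row 4 — prev 4 → HIT
14: bank 5 row 4 — prev 4 → HIT
15: bank 3 row 2 — prev 2 → HIT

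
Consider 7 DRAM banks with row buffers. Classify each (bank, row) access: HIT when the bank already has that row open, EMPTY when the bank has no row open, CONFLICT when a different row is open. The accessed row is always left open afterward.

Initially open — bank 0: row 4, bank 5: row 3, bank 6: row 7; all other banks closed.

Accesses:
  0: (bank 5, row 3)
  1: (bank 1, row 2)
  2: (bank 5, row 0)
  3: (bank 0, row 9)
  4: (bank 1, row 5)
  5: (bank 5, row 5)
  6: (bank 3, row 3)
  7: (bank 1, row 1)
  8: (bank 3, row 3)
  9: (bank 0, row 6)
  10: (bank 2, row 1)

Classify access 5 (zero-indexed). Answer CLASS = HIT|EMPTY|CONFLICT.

CLASS = CONFLICT

  [0] b5 r3: had r3 ⇒ H
  [1] b1 r2: no row ⇒ E
  [2] b5 r0: had r3 ⇒ C
  [3] b0 r9: had r4 ⇒ C
  [4] b1 r5: had r2 ⇒ C
  [5] b5 r5: had r0 ⇒ C
  [6] b3 r3: no row ⇒ E
  [7] b1 r1: had r5 ⇒ C
  [8] b3 r3: had r3 ⇒ H
  [9] b0 r6: had r9 ⇒ C
  [10] b2 r1: no row ⇒ E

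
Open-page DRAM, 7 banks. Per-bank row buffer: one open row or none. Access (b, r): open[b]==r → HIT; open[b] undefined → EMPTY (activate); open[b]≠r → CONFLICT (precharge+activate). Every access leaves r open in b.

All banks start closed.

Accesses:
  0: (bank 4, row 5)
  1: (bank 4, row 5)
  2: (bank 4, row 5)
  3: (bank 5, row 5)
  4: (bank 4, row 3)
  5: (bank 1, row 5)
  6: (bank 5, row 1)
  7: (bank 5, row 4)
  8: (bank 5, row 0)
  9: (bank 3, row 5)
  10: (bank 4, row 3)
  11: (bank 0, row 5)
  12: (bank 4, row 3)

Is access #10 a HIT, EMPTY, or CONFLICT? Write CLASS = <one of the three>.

#0 (4,5) E
#1 (4,5) H  (was 5)
#2 (4,5) H  (was 5)
#3 (5,5) E
#4 (4,3) C  (was 5)
#5 (1,5) E
#6 (5,1) C  (was 5)
#7 (5,4) C  (was 1)
#8 (5,0) C  (was 4)
#9 (3,5) E
#10 (4,3) H  (was 3)
#11 (0,5) E
#12 (4,3) H  (was 3)

CLASS = HIT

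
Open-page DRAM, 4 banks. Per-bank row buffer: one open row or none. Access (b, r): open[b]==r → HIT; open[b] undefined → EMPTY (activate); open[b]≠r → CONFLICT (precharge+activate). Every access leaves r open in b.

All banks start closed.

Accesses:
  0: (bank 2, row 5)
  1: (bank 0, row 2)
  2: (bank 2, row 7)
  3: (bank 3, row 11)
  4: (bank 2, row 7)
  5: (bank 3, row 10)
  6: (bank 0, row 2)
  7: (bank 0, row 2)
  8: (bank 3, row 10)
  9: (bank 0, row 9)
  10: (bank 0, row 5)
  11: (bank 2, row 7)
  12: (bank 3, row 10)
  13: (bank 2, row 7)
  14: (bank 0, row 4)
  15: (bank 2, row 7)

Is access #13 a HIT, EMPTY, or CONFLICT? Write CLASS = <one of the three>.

CLASS = HIT

step 0: bank2 None->5 [EMPTY]
step 1: bank0 None->2 [EMPTY]
step 2: bank2 5->7 [CONFLICT]
step 3: bank3 None->11 [EMPTY]
step 4: bank2 7->7 [HIT]
step 5: bank3 11->10 [CONFLICT]
step 6: bank0 2->2 [HIT]
step 7: bank0 2->2 [HIT]
step 8: bank3 10->10 [HIT]
step 9: bank0 2->9 [CONFLICT]
step 10: bank0 9->5 [CONFLICT]
step 11: bank2 7->7 [HIT]
step 12: bank3 10->10 [HIT]
step 13: bank2 7->7 [HIT]
step 14: bank0 5->4 [CONFLICT]
step 15: bank2 7->7 [HIT]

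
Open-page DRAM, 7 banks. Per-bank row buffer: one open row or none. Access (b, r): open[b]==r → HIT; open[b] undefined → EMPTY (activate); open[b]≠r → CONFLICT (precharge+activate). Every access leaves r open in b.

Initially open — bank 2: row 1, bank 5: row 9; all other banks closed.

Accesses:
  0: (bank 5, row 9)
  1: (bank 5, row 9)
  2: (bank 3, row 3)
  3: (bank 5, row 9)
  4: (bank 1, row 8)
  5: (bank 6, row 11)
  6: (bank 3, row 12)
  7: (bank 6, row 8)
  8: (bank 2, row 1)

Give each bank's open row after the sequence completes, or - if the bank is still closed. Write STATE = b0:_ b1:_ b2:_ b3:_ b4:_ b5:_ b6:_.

0: bank 5 row 9 — prev 9 → HIT
1: bank 5 row 9 — prev 9 → HIT
2: bank 3 row 3 — prev None → EMPTY
3: bank 5 row 9 — prev 9 → HIT
4: bank 1 row 8 — prev None → EMPTY
5: bank 6 row 11 — prev None → EMPTY
6: bank 3 row 12 — prev 3 → CONFLICT
7: bank 6 row 8 — prev 11 → CONFLICT
8: bank 2 row 1 — prev 1 → HIT

STATE = b0:- b1:8 b2:1 b3:12 b4:- b5:9 b6:8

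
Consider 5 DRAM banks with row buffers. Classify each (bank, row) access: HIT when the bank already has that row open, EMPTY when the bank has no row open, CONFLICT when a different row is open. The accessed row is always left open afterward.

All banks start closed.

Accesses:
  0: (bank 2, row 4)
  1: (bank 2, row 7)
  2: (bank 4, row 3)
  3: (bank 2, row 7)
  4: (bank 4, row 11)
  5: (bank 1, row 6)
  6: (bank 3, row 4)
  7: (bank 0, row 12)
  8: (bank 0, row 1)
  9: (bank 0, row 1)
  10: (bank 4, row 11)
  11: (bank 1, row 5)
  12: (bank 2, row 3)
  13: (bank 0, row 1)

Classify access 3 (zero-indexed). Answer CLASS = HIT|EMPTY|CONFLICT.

#0 (2,4) E
#1 (2,7) C  (was 4)
#2 (4,3) E
#3 (2,7) H  (was 7)
#4 (4,11) C  (was 3)
#5 (1,6) E
#6 (3,4) E
#7 (0,12) E
#8 (0,1) C  (was 12)
#9 (0,1) H  (was 1)
#10 (4,11) H  (was 11)
#11 (1,5) C  (was 6)
#12 (2,3) C  (was 7)
#13 (0,1) H  (was 1)

CLASS = HIT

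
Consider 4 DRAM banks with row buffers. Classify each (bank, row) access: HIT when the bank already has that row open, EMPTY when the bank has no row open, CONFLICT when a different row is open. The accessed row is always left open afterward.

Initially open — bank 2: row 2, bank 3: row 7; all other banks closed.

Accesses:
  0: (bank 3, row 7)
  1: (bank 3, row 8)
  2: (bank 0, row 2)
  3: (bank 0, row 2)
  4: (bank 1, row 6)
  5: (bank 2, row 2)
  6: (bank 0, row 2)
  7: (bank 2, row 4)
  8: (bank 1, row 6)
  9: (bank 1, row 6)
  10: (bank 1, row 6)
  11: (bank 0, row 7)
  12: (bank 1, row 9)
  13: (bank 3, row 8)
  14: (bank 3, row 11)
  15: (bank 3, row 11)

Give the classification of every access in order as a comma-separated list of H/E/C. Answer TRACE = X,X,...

TRACE = H,C,E,H,E,H,H,C,H,H,H,C,C,H,C,H

0: bank 3 row 7 — prev 7 → HIT
1: bank 3 row 8 — prev 7 → CONFLICT
2: bank 0 row 2 — prev None → EMPTY
3: bank 0 row 2 — prev 2 → HIT
4: bank 1 row 6 — prev None → EMPTY
5: bank 2 row 2 — prev 2 → HIT
6: bank 0 row 2 — prev 2 → HIT
7: bank 2 row 4 — prev 2 → CONFLICT
8: bank 1 row 6 — prev 6 → HIT
9: bank 1 row 6 — prev 6 → HIT
10: bank 1 row 6 — prev 6 → HIT
11: bank 0 row 7 — prev 2 → CONFLICT
12: bank 1 row 9 — prev 6 → CONFLICT
13: bank 3 row 8 — prev 8 → HIT
14: bank 3 row 11 — prev 8 → CONFLICT
15: bank 3 row 11 — prev 11 → HIT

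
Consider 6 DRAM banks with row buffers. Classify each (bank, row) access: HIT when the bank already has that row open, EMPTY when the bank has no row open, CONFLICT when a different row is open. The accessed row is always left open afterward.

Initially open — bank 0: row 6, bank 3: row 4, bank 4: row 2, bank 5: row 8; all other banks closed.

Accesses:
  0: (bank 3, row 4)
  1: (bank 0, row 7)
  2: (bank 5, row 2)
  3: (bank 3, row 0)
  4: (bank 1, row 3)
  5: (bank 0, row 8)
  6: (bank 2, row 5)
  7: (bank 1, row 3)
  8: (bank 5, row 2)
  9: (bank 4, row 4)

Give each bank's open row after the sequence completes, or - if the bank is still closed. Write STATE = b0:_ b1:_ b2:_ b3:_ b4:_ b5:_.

STATE = b0:8 b1:3 b2:5 b3:0 b4:4 b5:2

0: bank 3 row 4 — prev 4 → HIT
1: bank 0 row 7 — prev 6 → CONFLICT
2: bank 5 row 2 — prev 8 → CONFLICT
3: bank 3 row 0 — prev 4 → CONFLICT
4: bank 1 row 3 — prev None → EMPTY
5: bank 0 row 8 — prev 7 → CONFLICT
6: bank 2 row 5 — prev None → EMPTY
7: bank 1 row 3 — prev 3 → HIT
8: bank 5 row 2 — prev 2 → HIT
9: bank 4 row 4 — prev 2 → CONFLICT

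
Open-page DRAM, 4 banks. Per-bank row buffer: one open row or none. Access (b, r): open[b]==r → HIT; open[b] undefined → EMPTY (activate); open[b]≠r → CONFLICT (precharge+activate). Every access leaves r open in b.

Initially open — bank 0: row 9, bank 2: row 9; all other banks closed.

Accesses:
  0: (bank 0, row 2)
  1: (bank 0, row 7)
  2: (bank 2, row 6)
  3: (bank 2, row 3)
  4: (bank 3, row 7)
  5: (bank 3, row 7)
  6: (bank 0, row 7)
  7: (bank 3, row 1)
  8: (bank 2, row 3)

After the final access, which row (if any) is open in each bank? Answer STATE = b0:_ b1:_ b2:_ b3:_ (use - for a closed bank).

STATE = b0:7 b1:- b2:3 b3:1

#0 (0,2) C  (was 9)
#1 (0,7) C  (was 2)
#2 (2,6) C  (was 9)
#3 (2,3) C  (was 6)
#4 (3,7) E
#5 (3,7) H  (was 7)
#6 (0,7) H  (was 7)
#7 (3,1) C  (was 7)
#8 (2,3) H  (was 3)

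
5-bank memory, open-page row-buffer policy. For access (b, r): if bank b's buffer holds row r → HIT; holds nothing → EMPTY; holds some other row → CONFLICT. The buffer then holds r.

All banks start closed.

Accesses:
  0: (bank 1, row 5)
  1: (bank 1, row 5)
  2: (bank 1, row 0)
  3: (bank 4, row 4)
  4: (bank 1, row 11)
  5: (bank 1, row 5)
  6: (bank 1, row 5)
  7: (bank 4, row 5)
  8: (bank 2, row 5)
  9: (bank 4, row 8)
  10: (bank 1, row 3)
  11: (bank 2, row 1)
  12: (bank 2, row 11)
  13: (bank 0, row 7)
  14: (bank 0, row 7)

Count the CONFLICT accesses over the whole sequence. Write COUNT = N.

COUNT = 8

#0 (1,5) E
#1 (1,5) H  (was 5)
#2 (1,0) C  (was 5)
#3 (4,4) E
#4 (1,11) C  (was 0)
#5 (1,5) C  (was 11)
#6 (1,5) H  (was 5)
#7 (4,5) C  (was 4)
#8 (2,5) E
#9 (4,8) C  (was 5)
#10 (1,3) C  (was 5)
#11 (2,1) C  (was 5)
#12 (2,11) C  (was 1)
#13 (0,7) E
#14 (0,7) H  (was 7)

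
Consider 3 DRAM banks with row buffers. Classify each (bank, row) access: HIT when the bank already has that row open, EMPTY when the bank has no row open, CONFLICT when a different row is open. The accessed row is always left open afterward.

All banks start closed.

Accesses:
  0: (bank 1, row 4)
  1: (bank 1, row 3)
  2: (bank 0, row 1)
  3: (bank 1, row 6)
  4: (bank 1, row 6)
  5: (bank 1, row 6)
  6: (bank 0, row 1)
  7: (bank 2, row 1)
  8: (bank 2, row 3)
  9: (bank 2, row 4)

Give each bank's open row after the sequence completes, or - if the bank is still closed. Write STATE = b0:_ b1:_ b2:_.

step 0: bank1 None->4 [EMPTY]
step 1: bank1 4->3 [CONFLICT]
step 2: bank0 None->1 [EMPTY]
step 3: bank1 3->6 [CONFLICT]
step 4: bank1 6->6 [HIT]
step 5: bank1 6->6 [HIT]
step 6: bank0 1->1 [HIT]
step 7: bank2 None->1 [EMPTY]
step 8: bank2 1->3 [CONFLICT]
step 9: bank2 3->4 [CONFLICT]

STATE = b0:1 b1:6 b2:4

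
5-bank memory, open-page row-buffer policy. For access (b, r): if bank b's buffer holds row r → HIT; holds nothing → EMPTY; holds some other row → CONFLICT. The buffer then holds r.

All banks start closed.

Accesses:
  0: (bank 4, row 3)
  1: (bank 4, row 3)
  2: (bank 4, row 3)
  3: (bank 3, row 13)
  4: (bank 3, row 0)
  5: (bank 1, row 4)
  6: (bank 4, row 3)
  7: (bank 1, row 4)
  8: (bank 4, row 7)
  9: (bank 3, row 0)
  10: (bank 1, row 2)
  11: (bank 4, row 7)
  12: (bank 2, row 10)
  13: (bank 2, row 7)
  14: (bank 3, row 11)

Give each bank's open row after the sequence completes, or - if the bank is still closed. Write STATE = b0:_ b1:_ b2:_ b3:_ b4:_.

STATE = b0:- b1:2 b2:7 b3:11 b4:7

#0 (4,3) E
#1 (4,3) H  (was 3)
#2 (4,3) H  (was 3)
#3 (3,13) E
#4 (3,0) C  (was 13)
#5 (1,4) E
#6 (4,3) H  (was 3)
#7 (1,4) H  (was 4)
#8 (4,7) C  (was 3)
#9 (3,0) H  (was 0)
#10 (1,2) C  (was 4)
#11 (4,7) H  (was 7)
#12 (2,10) E
#13 (2,7) C  (was 10)
#14 (3,11) C  (was 0)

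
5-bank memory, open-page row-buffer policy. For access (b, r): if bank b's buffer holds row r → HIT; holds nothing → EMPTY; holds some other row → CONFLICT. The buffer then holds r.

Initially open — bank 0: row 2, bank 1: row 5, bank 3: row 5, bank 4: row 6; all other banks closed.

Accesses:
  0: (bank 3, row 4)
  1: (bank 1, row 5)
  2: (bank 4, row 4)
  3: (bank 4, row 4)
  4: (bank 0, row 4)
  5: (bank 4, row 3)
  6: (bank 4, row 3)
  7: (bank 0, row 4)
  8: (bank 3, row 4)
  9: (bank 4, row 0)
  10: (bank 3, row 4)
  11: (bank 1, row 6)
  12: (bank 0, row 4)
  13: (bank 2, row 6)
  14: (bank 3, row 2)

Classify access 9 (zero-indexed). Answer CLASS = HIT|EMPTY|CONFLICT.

step 0: bank3 5->4 [CONFLICT]
step 1: bank1 5->5 [HIT]
step 2: bank4 6->4 [CONFLICT]
step 3: bank4 4->4 [HIT]
step 4: bank0 2->4 [CONFLICT]
step 5: bank4 4->3 [CONFLICT]
step 6: bank4 3->3 [HIT]
step 7: bank0 4->4 [HIT]
step 8: bank3 4->4 [HIT]
step 9: bank4 3->0 [CONFLICT]
step 10: bank3 4->4 [HIT]
step 11: bank1 5->6 [CONFLICT]
step 12: bank0 4->4 [HIT]
step 13: bank2 None->6 [EMPTY]
step 14: bank3 4->2 [CONFLICT]

CLASS = CONFLICT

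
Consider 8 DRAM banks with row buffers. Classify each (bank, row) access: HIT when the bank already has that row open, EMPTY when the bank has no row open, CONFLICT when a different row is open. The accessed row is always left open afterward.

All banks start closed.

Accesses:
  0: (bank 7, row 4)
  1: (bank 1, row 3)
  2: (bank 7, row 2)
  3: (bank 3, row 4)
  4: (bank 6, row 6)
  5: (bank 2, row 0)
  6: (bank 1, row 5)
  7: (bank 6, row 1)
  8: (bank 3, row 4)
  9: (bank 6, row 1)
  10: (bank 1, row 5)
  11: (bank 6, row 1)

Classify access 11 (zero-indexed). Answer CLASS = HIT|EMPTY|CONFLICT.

step 0: bank7 None->4 [EMPTY]
step 1: bank1 None->3 [EMPTY]
step 2: bank7 4->2 [CONFLICT]
step 3: bank3 None->4 [EMPTY]
step 4: bank6 None->6 [EMPTY]
step 5: bank2 None->0 [EMPTY]
step 6: bank1 3->5 [CONFLICT]
step 7: bank6 6->1 [CONFLICT]
step 8: bank3 4->4 [HIT]
step 9: bank6 1->1 [HIT]
step 10: bank1 5->5 [HIT]
step 11: bank6 1->1 [HIT]

CLASS = HIT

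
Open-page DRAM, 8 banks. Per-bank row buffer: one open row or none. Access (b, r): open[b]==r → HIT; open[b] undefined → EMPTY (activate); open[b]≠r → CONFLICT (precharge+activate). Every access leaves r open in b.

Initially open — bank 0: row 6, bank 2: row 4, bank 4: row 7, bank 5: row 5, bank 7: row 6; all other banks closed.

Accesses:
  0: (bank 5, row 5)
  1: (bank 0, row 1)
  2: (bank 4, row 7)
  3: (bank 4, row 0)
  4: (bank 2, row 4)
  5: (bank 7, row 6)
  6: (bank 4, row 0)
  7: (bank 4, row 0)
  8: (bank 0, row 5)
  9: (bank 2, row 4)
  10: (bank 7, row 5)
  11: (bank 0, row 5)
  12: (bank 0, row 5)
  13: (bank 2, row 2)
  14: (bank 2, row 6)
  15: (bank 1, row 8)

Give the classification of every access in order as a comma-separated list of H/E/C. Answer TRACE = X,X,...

TRACE = H,C,H,C,H,H,H,H,C,H,C,H,H,C,C,E

step 0: bank5 5->5 [HIT]
step 1: bank0 6->1 [CONFLICT]
step 2: bank4 7->7 [HIT]
step 3: bank4 7->0 [CONFLICT]
step 4: bank2 4->4 [HIT]
step 5: bank7 6->6 [HIT]
step 6: bank4 0->0 [HIT]
step 7: bank4 0->0 [HIT]
step 8: bank0 1->5 [CONFLICT]
step 9: bank2 4->4 [HIT]
step 10: bank7 6->5 [CONFLICT]
step 11: bank0 5->5 [HIT]
step 12: bank0 5->5 [HIT]
step 13: bank2 4->2 [CONFLICT]
step 14: bank2 2->6 [CONFLICT]
step 15: bank1 None->8 [EMPTY]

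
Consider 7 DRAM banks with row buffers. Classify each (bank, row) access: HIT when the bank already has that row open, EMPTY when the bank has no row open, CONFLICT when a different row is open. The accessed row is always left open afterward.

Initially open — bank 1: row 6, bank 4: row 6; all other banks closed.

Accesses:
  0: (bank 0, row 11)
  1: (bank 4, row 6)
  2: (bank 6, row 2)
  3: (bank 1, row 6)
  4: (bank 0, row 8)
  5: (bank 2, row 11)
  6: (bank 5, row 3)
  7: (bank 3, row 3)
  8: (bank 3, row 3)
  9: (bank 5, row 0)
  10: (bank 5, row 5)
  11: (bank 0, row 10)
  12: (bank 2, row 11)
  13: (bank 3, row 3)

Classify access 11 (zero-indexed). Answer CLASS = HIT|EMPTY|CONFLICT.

CLASS = CONFLICT

#0 (0,11) E
#1 (4,6) H  (was 6)
#2 (6,2) E
#3 (1,6) H  (was 6)
#4 (0,8) C  (was 11)
#5 (2,11) E
#6 (5,3) E
#7 (3,3) E
#8 (3,3) H  (was 3)
#9 (5,0) C  (was 3)
#10 (5,5) C  (was 0)
#11 (0,10) C  (was 8)
#12 (2,11) H  (was 11)
#13 (3,3) H  (was 3)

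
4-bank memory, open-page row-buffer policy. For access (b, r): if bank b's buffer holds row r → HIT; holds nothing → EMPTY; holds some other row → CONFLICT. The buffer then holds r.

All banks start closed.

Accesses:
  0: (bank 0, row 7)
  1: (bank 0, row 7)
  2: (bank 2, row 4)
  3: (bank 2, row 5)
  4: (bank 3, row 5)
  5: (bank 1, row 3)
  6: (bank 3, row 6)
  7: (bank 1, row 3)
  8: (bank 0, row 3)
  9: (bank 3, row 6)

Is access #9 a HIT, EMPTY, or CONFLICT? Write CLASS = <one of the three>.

step 0: bank0 None->7 [EMPTY]
step 1: bank0 7->7 [HIT]
step 2: bank2 None->4 [EMPTY]
step 3: bank2 4->5 [CONFLICT]
step 4: bank3 None->5 [EMPTY]
step 5: bank1 None->3 [EMPTY]
step 6: bank3 5->6 [CONFLICT]
step 7: bank1 3->3 [HIT]
step 8: bank0 7->3 [CONFLICT]
step 9: bank3 6->6 [HIT]

CLASS = HIT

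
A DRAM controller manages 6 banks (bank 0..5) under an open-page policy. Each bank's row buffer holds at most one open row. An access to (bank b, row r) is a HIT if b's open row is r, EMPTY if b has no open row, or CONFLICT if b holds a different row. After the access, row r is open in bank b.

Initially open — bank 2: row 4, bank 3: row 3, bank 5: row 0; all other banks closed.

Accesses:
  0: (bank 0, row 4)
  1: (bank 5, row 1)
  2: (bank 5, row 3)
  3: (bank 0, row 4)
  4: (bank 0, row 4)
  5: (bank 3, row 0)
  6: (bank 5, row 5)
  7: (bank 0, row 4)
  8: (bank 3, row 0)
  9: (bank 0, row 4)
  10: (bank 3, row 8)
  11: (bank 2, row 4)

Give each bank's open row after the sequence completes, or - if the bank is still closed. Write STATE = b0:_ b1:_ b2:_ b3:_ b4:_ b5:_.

STATE = b0:4 b1:- b2:4 b3:8 b4:- b5:5

  [0] b0 r4: no row ⇒ E
  [1] b5 r1: had r0 ⇒ C
  [2] b5 r3: had r1 ⇒ C
  [3] b0 r4: had r4 ⇒ H
  [4] b0 r4: had r4 ⇒ H
  [5] b3 r0: had r3 ⇒ C
  [6] b5 r5: had r3 ⇒ C
  [7] b0 r4: had r4 ⇒ H
  [8] b3 r0: had r0 ⇒ H
  [9] b0 r4: had r4 ⇒ H
  [10] b3 r8: had r0 ⇒ C
  [11] b2 r4: had r4 ⇒ H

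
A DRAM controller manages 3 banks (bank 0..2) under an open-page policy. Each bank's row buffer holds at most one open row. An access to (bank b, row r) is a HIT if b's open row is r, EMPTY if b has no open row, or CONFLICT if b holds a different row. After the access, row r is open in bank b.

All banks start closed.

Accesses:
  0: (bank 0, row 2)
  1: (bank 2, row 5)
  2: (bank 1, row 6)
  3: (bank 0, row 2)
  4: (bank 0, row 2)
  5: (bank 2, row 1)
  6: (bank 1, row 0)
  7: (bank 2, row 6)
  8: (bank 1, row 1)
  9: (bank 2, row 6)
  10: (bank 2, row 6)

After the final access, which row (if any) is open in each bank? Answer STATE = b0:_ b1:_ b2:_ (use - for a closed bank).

STATE = b0:2 b1:1 b2:6

0: bank 0 row 2 — prev None → EMPTY
1: bank 2 row 5 — prev None → EMPTY
2: bank 1 row 6 — prev None → EMPTY
3: bank 0 row 2 — prev 2 → HIT
4: bank 0 row 2 — prev 2 → HIT
5: bank 2 row 1 — prev 5 → CONFLICT
6: bank 1 row 0 — prev 6 → CONFLICT
7: bank 2 row 6 — prev 1 → CONFLICT
8: bank 1 row 1 — prev 0 → CONFLICT
9: bank 2 row 6 — prev 6 → HIT
10: bank 2 row 6 — prev 6 → HIT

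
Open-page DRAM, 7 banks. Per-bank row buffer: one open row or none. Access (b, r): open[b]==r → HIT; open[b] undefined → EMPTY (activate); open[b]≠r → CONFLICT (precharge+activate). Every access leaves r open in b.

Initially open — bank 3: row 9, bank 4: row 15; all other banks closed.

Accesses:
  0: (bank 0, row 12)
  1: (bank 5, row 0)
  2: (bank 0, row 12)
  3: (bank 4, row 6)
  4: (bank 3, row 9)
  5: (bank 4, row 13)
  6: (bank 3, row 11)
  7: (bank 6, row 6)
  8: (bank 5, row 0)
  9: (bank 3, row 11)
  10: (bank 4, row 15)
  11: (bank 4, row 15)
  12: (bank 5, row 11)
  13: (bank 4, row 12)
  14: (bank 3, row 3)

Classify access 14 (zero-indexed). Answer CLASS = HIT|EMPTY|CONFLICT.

0: bank 0 row 12 — prev None → EMPTY
1: bank 5 row 0 — prev None → EMPTY
2: bank 0 row 12 — prev 12 → HIT
3: bank 4 row 6 — prev 15 → CONFLICT
4: bank 3 row 9 — prev 9 → HIT
5: bank 4 row 13 — prev 6 → CONFLICT
6: bank 3 row 11 — prev 9 → CONFLICT
7: bank 6 row 6 — prev None → EMPTY
8: bank 5 row 0 — prev 0 → HIT
9: bank 3 row 11 — prev 11 → HIT
10: bank 4 row 15 — prev 13 → CONFLICT
11: bank 4 row 15 — prev 15 → HIT
12: bank 5 row 11 — prev 0 → CONFLICT
13: bank 4 row 12 — prev 15 → CONFLICT
14: bank 3 row 3 — prev 11 → CONFLICT

CLASS = CONFLICT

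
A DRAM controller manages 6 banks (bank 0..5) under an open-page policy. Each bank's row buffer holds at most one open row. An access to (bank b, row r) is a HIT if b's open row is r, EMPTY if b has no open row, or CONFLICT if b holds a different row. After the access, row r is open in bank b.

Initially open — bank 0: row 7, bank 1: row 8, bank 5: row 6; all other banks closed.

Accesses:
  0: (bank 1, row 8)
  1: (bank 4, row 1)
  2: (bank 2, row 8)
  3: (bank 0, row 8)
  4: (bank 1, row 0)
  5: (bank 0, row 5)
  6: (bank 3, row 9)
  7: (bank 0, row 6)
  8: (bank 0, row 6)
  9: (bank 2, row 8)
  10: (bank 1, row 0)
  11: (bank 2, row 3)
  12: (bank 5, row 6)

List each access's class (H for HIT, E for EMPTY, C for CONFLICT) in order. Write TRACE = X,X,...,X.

step 0: bank1 8->8 [HIT]
step 1: bank4 None->1 [EMPTY]
step 2: bank2 None->8 [EMPTY]
step 3: bank0 7->8 [CONFLICT]
step 4: bank1 8->0 [CONFLICT]
step 5: bank0 8->5 [CONFLICT]
step 6: bank3 None->9 [EMPTY]
step 7: bank0 5->6 [CONFLICT]
step 8: bank0 6->6 [HIT]
step 9: bank2 8->8 [HIT]
step 10: bank1 0->0 [HIT]
step 11: bank2 8->3 [CONFLICT]
step 12: bank5 6->6 [HIT]

TRACE = H,E,E,C,C,C,E,C,H,H,H,C,H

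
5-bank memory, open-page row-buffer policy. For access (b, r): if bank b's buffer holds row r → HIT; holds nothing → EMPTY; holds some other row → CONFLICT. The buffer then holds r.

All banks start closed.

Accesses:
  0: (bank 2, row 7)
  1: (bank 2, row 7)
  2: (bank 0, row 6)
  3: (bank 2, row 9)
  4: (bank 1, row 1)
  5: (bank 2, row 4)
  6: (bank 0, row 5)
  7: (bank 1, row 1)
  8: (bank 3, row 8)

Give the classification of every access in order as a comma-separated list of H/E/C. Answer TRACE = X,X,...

  [0] b2 r7: no row ⇒ E
  [1] b2 r7: had r7 ⇒ H
  [2] b0 r6: no row ⇒ E
  [3] b2 r9: had r7 ⇒ C
  [4] b1 r1: no row ⇒ E
  [5] b2 r4: had r9 ⇒ C
  [6] b0 r5: had r6 ⇒ C
  [7] b1 r1: had r1 ⇒ H
  [8] b3 r8: no row ⇒ E

TRACE = E,H,E,C,E,C,C,H,E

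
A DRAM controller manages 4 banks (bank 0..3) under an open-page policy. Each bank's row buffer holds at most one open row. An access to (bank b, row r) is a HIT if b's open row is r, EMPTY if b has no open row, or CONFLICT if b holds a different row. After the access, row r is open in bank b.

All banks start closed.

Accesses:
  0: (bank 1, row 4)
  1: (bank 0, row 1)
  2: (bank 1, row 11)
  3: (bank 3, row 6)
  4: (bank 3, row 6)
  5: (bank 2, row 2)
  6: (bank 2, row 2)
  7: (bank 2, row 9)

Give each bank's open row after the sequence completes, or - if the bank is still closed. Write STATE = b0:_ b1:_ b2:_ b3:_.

#0 (1,4) E
#1 (0,1) E
#2 (1,11) C  (was 4)
#3 (3,6) E
#4 (3,6) H  (was 6)
#5 (2,2) E
#6 (2,2) H  (was 2)
#7 (2,9) C  (was 2)

STATE = b0:1 b1:11 b2:9 b3:6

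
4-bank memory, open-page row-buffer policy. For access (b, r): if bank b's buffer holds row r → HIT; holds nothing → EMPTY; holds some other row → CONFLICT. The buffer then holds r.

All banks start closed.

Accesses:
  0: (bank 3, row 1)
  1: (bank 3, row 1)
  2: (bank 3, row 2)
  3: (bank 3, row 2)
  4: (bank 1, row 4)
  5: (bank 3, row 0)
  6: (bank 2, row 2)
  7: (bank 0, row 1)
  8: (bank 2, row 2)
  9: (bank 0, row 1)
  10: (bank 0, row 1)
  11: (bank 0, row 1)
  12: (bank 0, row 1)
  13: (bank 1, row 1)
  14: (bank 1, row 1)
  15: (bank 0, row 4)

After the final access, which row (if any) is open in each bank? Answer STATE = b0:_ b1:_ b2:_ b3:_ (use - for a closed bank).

STATE = b0:4 b1:1 b2:2 b3:0

#0 (3,1) E
#1 (3,1) H  (was 1)
#2 (3,2) C  (was 1)
#3 (3,2) H  (was 2)
#4 (1,4) E
#5 (3,0) C  (was 2)
#6 (2,2) E
#7 (0,1) E
#8 (2,2) H  (was 2)
#9 (0,1) H  (was 1)
#10 (0,1) H  (was 1)
#11 (0,1) H  (was 1)
#12 (0,1) H  (was 1)
#13 (1,1) C  (was 4)
#14 (1,1) H  (was 1)
#15 (0,4) C  (was 1)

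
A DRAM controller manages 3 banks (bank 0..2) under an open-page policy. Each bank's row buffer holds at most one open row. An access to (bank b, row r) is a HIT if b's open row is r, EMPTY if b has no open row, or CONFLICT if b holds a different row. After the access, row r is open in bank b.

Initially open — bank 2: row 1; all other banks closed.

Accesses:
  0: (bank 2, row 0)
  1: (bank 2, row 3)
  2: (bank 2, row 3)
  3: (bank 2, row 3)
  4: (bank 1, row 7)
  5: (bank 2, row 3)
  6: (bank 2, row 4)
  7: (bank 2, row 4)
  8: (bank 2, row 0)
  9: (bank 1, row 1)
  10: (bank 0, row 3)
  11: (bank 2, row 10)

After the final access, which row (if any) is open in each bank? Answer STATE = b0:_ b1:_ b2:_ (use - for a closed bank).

STATE = b0:3 b1:1 b2:10

#0 (2,0) C  (was 1)
#1 (2,3) C  (was 0)
#2 (2,3) H  (was 3)
#3 (2,3) H  (was 3)
#4 (1,7) E
#5 (2,3) H  (was 3)
#6 (2,4) C  (was 3)
#7 (2,4) H  (was 4)
#8 (2,0) C  (was 4)
#9 (1,1) C  (was 7)
#10 (0,3) E
#11 (2,10) C  (was 0)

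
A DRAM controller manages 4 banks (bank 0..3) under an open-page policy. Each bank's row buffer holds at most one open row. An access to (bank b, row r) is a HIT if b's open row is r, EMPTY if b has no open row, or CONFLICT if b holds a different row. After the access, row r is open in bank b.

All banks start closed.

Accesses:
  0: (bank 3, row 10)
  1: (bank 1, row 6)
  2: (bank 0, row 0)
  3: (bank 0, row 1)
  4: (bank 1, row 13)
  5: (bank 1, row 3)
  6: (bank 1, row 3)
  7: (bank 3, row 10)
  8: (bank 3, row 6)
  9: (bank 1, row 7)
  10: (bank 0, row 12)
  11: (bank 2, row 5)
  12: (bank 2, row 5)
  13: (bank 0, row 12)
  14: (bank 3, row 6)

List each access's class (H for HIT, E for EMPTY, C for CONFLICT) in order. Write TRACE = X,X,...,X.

TRACE = E,E,E,C,C,C,H,H,C,C,C,E,H,H,H

step 0: bank3 None->10 [EMPTY]
step 1: bank1 None->6 [EMPTY]
step 2: bank0 None->0 [EMPTY]
step 3: bank0 0->1 [CONFLICT]
step 4: bank1 6->13 [CONFLICT]
step 5: bank1 13->3 [CONFLICT]
step 6: bank1 3->3 [HIT]
step 7: bank3 10->10 [HIT]
step 8: bank3 10->6 [CONFLICT]
step 9: bank1 3->7 [CONFLICT]
step 10: bank0 1->12 [CONFLICT]
step 11: bank2 None->5 [EMPTY]
step 12: bank2 5->5 [HIT]
step 13: bank0 12->12 [HIT]
step 14: bank3 6->6 [HIT]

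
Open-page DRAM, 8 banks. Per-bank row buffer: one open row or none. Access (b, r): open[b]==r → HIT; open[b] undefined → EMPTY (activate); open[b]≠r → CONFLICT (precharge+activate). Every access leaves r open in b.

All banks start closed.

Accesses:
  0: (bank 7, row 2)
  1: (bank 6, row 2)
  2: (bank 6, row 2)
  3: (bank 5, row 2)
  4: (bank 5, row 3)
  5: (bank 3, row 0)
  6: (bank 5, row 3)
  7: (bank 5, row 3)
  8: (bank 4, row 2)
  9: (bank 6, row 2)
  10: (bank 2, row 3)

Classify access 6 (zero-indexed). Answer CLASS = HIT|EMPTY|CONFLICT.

CLASS = HIT

  [0] b7 r2: no row ⇒ E
  [1] b6 r2: no row ⇒ E
  [2] b6 r2: had r2 ⇒ H
  [3] b5 r2: no row ⇒ E
  [4] b5 r3: had r2 ⇒ C
  [5] b3 r0: no row ⇒ E
  [6] b5 r3: had r3 ⇒ H
  [7] b5 r3: had r3 ⇒ H
  [8] b4 r2: no row ⇒ E
  [9] b6 r2: had r2 ⇒ H
  [10] b2 r3: no row ⇒ E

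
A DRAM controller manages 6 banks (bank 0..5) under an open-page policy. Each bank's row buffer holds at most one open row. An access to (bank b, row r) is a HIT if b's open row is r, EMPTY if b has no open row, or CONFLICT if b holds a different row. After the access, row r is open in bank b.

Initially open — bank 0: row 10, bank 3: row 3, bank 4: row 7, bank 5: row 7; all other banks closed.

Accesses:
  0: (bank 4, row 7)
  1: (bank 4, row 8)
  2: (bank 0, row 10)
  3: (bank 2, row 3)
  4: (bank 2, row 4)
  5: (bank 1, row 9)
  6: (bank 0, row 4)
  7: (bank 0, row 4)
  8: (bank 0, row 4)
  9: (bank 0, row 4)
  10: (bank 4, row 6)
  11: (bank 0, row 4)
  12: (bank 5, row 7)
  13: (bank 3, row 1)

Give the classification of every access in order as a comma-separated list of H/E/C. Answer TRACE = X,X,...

#0 (4,7) H  (was 7)
#1 (4,8) C  (was 7)
#2 (0,10) H  (was 10)
#3 (2,3) E
#4 (2,4) C  (was 3)
#5 (1,9) E
#6 (0,4) C  (was 10)
#7 (0,4) H  (was 4)
#8 (0,4) H  (was 4)
#9 (0,4) H  (was 4)
#10 (4,6) C  (was 8)
#11 (0,4) H  (was 4)
#12 (5,7) H  (was 7)
#13 (3,1) C  (was 3)

TRACE = H,C,H,E,C,E,C,H,H,H,C,H,H,C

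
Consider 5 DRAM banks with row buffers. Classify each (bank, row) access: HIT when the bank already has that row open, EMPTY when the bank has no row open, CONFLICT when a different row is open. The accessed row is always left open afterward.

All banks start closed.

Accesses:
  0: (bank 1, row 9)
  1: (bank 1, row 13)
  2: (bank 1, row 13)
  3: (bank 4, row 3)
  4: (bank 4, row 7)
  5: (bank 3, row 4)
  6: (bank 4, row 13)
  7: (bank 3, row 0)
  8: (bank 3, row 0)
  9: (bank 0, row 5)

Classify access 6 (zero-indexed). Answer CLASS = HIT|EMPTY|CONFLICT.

CLASS = CONFLICT

  [0] b1 r9: no row ⇒ E
  [1] b1 r13: had r9 ⇒ C
  [2] b1 r13: had r13 ⇒ H
  [3] b4 r3: no row ⇒ E
  [4] b4 r7: had r3 ⇒ C
  [5] b3 r4: no row ⇒ E
  [6] b4 r13: had r7 ⇒ C
  [7] b3 r0: had r4 ⇒ C
  [8] b3 r0: had r0 ⇒ H
  [9] b0 r5: no row ⇒ E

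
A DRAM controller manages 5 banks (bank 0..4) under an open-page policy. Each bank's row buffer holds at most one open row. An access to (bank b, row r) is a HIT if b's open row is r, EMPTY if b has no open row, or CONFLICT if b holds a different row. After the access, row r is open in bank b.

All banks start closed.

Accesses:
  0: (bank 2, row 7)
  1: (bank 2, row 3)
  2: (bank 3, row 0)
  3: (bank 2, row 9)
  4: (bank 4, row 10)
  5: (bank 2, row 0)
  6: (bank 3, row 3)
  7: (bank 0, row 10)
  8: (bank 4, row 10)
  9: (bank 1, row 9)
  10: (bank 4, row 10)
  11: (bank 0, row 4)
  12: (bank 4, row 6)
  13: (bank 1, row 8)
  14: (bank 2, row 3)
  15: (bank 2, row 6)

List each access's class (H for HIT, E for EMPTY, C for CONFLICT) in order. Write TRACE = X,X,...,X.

TRACE = E,C,E,C,E,C,C,E,H,E,H,C,C,C,C,C

step 0: bank2 None->7 [EMPTY]
step 1: bank2 7->3 [CONFLICT]
step 2: bank3 None->0 [EMPTY]
step 3: bank2 3->9 [CONFLICT]
step 4: bank4 None->10 [EMPTY]
step 5: bank2 9->0 [CONFLICT]
step 6: bank3 0->3 [CONFLICT]
step 7: bank0 None->10 [EMPTY]
step 8: bank4 10->10 [HIT]
step 9: bank1 None->9 [EMPTY]
step 10: bank4 10->10 [HIT]
step 11: bank0 10->4 [CONFLICT]
step 12: bank4 10->6 [CONFLICT]
step 13: bank1 9->8 [CONFLICT]
step 14: bank2 0->3 [CONFLICT]
step 15: bank2 3->6 [CONFLICT]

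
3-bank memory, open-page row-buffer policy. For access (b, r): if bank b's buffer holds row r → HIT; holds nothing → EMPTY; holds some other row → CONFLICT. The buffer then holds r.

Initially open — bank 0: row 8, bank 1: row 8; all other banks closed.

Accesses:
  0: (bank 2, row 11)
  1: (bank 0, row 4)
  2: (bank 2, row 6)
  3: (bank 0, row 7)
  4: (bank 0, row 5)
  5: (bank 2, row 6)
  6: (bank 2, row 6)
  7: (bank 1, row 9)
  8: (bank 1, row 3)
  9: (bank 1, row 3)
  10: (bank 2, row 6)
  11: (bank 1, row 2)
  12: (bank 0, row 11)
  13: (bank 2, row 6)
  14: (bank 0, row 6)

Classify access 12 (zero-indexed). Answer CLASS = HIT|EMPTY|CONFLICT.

CLASS = CONFLICT

0: bank 2 row 11 — prev None → EMPTY
1: bank 0 row 4 — prev 8 → CONFLICT
2: bank 2 row 6 — prev 11 → CONFLICT
3: bank 0 row 7 — prev 4 → CONFLICT
4: bank 0 row 5 — prev 7 → CONFLICT
5: bank 2 row 6 — prev 6 → HIT
6: bank 2 row 6 — prev 6 → HIT
7: bank 1 row 9 — prev 8 → CONFLICT
8: bank 1 row 3 — prev 9 → CONFLICT
9: bank 1 row 3 — prev 3 → HIT
10: bank 2 row 6 — prev 6 → HIT
11: bank 1 row 2 — prev 3 → CONFLICT
12: bank 0 row 11 — prev 5 → CONFLICT
13: bank 2 row 6 — prev 6 → HIT
14: bank 0 row 6 — prev 11 → CONFLICT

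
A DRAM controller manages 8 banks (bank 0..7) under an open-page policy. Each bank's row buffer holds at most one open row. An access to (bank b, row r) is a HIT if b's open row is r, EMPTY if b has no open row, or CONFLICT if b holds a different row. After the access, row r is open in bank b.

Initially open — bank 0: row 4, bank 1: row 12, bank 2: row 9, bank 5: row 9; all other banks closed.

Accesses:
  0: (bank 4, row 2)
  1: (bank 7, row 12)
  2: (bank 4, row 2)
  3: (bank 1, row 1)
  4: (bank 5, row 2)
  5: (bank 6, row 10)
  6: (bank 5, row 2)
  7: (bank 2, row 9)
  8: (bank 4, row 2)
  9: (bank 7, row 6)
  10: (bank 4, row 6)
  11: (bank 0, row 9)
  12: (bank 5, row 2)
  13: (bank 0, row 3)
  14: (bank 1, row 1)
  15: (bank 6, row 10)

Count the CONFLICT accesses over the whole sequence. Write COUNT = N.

0: bank 4 row 2 — prev None → EMPTY
1: bank 7 row 12 — prev None → EMPTY
2: bank 4 row 2 — prev 2 → HIT
3: bank 1 row 1 — prev 12 → CONFLICT
4: bank 5 row 2 — prev 9 → CONFLICT
5: bank 6 row 10 — prev None → EMPTY
6: bank 5 row 2 — prev 2 → HIT
7: bank 2 row 9 — prev 9 → HIT
8: bank 4 row 2 — prev 2 → HIT
9: bank 7 row 6 — prev 12 → CONFLICT
10: bank 4 row 6 — prev 2 → CONFLICT
11: bank 0 row 9 — prev 4 → CONFLICT
12: bank 5 row 2 — prev 2 → HIT
13: bank 0 row 3 — prev 9 → CONFLICT
14: bank 1 row 1 — prev 1 → HIT
15: bank 6 row 10 — prev 10 → HIT

COUNT = 6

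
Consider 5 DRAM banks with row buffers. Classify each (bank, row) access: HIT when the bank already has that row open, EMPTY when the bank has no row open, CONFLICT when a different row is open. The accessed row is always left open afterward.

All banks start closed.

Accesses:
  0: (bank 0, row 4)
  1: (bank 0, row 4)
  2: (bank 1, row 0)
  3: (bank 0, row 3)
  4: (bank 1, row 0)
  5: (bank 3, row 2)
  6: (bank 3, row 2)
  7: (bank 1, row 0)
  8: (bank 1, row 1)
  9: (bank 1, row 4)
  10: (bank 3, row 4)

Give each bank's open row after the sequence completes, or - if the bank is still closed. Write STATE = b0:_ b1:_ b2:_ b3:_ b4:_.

step 0: bank0 None->4 [EMPTY]
step 1: bank0 4->4 [HIT]
step 2: bank1 None->0 [EMPTY]
step 3: bank0 4->3 [CONFLICT]
step 4: bank1 0->0 [HIT]
step 5: bank3 None->2 [EMPTY]
step 6: bank3 2->2 [HIT]
step 7: bank1 0->0 [HIT]
step 8: bank1 0->1 [CONFLICT]
step 9: bank1 1->4 [CONFLICT]
step 10: bank3 2->4 [CONFLICT]

STATE = b0:3 b1:4 b2:- b3:4 b4:-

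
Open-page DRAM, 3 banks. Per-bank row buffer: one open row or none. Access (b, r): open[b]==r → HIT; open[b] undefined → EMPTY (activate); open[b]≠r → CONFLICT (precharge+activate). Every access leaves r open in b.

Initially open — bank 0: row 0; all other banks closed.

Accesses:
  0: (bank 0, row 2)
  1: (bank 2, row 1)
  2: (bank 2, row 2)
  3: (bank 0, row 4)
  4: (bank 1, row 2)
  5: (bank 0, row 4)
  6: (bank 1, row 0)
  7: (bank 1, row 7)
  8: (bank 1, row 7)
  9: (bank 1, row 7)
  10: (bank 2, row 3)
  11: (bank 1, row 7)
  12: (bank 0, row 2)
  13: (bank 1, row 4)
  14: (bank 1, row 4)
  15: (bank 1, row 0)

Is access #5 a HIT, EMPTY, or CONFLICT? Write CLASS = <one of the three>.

step 0: bank0 0->2 [CONFLICT]
step 1: bank2 None->1 [EMPTY]
step 2: bank2 1->2 [CONFLICT]
step 3: bank0 2->4 [CONFLICT]
step 4: bank1 None->2 [EMPTY]
step 5: bank0 4->4 [HIT]
step 6: bank1 2->0 [CONFLICT]
step 7: bank1 0->7 [CONFLICT]
step 8: bank1 7->7 [HIT]
step 9: bank1 7->7 [HIT]
step 10: bank2 2->3 [CONFLICT]
step 11: bank1 7->7 [HIT]
step 12: bank0 4->2 [CONFLICT]
step 13: bank1 7->4 [CONFLICT]
step 14: bank1 4->4 [HIT]
step 15: bank1 4->0 [CONFLICT]

CLASS = HIT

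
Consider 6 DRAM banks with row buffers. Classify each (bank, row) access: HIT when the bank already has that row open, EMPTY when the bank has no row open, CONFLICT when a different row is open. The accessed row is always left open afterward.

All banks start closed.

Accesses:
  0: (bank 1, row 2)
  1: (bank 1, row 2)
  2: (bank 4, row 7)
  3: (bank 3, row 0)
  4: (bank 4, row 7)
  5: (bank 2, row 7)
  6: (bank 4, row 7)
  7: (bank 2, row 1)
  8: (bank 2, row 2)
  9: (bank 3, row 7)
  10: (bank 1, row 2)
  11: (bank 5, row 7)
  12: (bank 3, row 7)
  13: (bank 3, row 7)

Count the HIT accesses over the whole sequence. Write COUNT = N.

COUNT = 6

0: bank 1 row 2 — prev None → EMPTY
1: bank 1 row 2 — prev 2 → HIT
2: bank 4 row 7 — prev None → EMPTY
3: bank 3 row 0 — prev None → EMPTY
4: bank 4 row 7 — prev 7 → HIT
5: bank 2 row 7 — prev None → EMPTY
6: bank 4 row 7 — prev 7 → HIT
7: bank 2 row 1 — prev 7 → CONFLICT
8: bank 2 row 2 — prev 1 → CONFLICT
9: bank 3 row 7 — prev 0 → CONFLICT
10: bank 1 row 2 — prev 2 → HIT
11: bank 5 row 7 — prev None → EMPTY
12: bank 3 row 7 — prev 7 → HIT
13: bank 3 row 7 — prev 7 → HIT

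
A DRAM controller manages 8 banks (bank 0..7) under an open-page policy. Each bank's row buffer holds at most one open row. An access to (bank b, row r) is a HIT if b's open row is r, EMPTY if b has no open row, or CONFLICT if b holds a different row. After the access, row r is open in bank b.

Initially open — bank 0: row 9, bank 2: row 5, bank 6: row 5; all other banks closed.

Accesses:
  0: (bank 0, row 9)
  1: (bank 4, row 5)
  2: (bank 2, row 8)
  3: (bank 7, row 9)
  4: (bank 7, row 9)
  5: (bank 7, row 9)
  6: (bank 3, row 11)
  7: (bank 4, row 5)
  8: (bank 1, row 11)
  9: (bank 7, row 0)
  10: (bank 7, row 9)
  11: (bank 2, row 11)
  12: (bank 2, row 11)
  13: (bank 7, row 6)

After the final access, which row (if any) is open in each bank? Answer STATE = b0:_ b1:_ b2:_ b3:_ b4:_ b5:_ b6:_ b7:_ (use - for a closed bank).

STATE = b0:9 b1:11 b2:11 b3:11 b4:5 b5:- b6:5 b7:6

#0 (0,9) H  (was 9)
#1 (4,5) E
#2 (2,8) C  (was 5)
#3 (7,9) E
#4 (7,9) H  (was 9)
#5 (7,9) H  (was 9)
#6 (3,11) E
#7 (4,5) H  (was 5)
#8 (1,11) E
#9 (7,0) C  (was 9)
#10 (7,9) C  (was 0)
#11 (2,11) C  (was 8)
#12 (2,11) H  (was 11)
#13 (7,6) C  (was 9)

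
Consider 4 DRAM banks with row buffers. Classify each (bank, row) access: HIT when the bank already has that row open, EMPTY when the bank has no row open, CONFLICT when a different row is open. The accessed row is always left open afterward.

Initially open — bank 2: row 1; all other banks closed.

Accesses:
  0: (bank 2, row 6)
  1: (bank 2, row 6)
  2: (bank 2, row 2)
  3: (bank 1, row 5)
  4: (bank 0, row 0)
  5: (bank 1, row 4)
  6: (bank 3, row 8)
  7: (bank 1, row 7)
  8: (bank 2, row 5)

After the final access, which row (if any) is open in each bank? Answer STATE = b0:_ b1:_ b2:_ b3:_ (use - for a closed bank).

STATE = b0:0 b1:7 b2:5 b3:8

step 0: bank2 1->6 [CONFLICT]
step 1: bank2 6->6 [HIT]
step 2: bank2 6->2 [CONFLICT]
step 3: bank1 None->5 [EMPTY]
step 4: bank0 None->0 [EMPTY]
step 5: bank1 5->4 [CONFLICT]
step 6: bank3 None->8 [EMPTY]
step 7: bank1 4->7 [CONFLICT]
step 8: bank2 2->5 [CONFLICT]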